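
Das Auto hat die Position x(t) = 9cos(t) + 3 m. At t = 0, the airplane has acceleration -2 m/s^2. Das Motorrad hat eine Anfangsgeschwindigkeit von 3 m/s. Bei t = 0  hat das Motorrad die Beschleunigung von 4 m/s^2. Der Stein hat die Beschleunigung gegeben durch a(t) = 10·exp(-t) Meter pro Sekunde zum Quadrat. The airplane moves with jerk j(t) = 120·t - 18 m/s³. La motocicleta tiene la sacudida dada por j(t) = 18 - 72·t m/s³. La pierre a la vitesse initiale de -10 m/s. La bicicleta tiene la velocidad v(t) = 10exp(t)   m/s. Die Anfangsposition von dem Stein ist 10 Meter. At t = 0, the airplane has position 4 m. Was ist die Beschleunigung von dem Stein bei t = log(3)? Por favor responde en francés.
Nous avons l'accélération a(t) = 10·exp(-t). En substituant t = log(3): a(log(3)) = 10/3.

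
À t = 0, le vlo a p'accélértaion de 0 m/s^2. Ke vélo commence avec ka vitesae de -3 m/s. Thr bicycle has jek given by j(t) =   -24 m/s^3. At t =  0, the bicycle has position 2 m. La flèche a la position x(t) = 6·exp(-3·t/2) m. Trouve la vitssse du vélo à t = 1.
Pour résoudre ceci, nous devons prendre 2 intégrales de notre équation du jerk j(t) = -24. En intégrant le jerk et en utilisant la condition initiale a(0) = 0, nous obtenons a(t) = -24·t. L'intégrale de l'accélération, avec v(0) = -3, donne la vitesse: v(t) = -12·t^2 - 3. Nous avons la vitesse v(t) = -12·t^2 - 3. En substituant t = 1: v(1) = -15.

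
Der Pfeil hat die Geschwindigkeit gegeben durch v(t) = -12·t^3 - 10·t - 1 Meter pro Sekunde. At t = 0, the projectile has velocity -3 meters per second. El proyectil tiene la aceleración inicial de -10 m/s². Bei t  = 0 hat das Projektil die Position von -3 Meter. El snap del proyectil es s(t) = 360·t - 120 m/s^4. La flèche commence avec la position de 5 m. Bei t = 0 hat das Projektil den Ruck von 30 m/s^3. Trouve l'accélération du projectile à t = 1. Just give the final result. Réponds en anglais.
At t = 1, a = 20.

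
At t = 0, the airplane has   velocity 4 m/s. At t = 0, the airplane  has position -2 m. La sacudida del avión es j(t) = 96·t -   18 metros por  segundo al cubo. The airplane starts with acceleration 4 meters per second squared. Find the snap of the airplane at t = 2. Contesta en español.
Partiendo de la sacudida j(t) = 96·t - 18, tomamos 1 derivada. La derivada de la sacudida da el snap: s(t) = 96. De la ecuación del snap s(t) = 96, sustituimos t = 2 para obtener s = 96.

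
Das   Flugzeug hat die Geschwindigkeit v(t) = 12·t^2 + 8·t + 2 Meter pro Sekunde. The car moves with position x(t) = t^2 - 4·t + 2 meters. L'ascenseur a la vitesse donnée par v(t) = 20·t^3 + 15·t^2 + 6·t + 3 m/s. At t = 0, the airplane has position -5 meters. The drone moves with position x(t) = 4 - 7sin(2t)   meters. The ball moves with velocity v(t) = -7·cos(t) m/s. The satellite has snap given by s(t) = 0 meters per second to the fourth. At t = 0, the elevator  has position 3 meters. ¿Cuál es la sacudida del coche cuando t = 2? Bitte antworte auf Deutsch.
Wir müssen unsere Gleichung für die Position x(t) = t^2 - 4·t + 2 3-mal ableiten. Durch Ableiten von der Position erhalten wir die Geschwindigkeit: v(t) = 2·t - 4. Mit d/dt von v(t) finden wir a(t) = 2. Durch Ableiten von der Beschleunigung erhalten wir den Ruck: j(t) = 0. Aus der Gleichung für den Ruck j(t) = 0, setzen wir t = 2 ein und erhalten j = 0.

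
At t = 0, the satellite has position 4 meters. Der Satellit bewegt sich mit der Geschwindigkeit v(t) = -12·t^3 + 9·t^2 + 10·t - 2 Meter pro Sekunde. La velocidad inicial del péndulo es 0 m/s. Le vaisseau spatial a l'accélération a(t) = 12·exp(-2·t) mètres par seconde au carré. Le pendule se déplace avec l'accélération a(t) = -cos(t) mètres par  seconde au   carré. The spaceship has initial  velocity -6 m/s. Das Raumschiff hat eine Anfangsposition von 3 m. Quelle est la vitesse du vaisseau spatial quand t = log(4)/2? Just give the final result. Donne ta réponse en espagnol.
La velocidad en t = log(4)/2 es v = -3/2.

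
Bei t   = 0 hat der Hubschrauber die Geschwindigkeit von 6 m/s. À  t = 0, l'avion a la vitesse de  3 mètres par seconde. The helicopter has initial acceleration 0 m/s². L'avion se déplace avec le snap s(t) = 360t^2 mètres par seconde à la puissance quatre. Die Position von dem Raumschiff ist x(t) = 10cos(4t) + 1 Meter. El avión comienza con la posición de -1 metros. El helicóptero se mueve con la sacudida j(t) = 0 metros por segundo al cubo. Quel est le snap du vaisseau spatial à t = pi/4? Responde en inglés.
We must differentiate our position equation x(t) = 10·cos(4·t) + 1 4 times. Differentiating position, we get velocity: v(t) = -40·sin(4·t). The derivative of velocity gives acceleration: a(t) = -160·cos(4·t). Taking d/dt of a(t), we find j(t) = 640·sin(4·t). Taking d/dt of j(t), we find s(t) = 2560·cos(4·t). We have snap s(t) = 2560·cos(4·t). Substituting t = pi/4: s(pi/4) = -2560.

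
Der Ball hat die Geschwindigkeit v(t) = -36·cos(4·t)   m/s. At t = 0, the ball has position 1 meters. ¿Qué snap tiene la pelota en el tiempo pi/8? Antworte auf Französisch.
Pour résoudre ceci, nous devons prendre 3 dérivées de notre équation de la vitesse v(t) = -36·cos(4·t). La dérivée de la vitesse donne l'accélération: a(t) = 144·sin(4·t). En prenant d/dt de a(t), nous trouvons j(t) = 576·cos(4·t). En prenant d/dt de j(t), nous trouvons s(t) = -2304·sin(4·t). En utilisant s(t) = -2304·sin(4·t) et en substituant t = pi/8, nous trouvons s = -2304.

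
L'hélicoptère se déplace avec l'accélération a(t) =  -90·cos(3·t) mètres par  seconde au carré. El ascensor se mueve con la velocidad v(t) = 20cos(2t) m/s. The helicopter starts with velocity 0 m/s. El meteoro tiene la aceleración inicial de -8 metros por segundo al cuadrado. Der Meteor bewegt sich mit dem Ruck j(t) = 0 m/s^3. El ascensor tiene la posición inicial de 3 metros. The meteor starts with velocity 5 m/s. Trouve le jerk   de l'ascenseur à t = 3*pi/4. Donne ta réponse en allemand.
Um dies zu lösen, müssen wir 2 Ableitungen unserer Gleichung für die Geschwindigkeit v(t) = 20·cos(2·t) nehmen. Die Ableitung von der Geschwindigkeit ergibt die Beschleunigung: a(t) = -40·sin(2·t). Durch Ableiten von der Beschleunigung erhalten wir den Ruck: j(t) = -80·cos(2·t). Aus der Gleichung für den Ruck j(t) = -80·cos(2·t), setzen wir t = 3*pi/4 ein und erhalten j = 0.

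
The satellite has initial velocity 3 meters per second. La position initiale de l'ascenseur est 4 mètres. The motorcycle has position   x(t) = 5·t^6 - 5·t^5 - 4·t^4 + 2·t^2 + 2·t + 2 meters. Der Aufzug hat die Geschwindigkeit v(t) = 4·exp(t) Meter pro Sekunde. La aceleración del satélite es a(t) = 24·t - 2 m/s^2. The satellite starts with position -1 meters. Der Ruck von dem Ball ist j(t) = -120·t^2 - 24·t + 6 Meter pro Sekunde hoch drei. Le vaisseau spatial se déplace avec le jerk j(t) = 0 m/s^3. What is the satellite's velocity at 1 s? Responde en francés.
Nous devons intégrer notre équation de l'accélération a(t) = 24·t - 2 1 fois. En intégrant l'accélération et en utilisant la condition initiale v(0) = 3, nous obtenons v(t) = 12·t^2 - 2·t + 3. Nous avons la vitesse v(t) = 12·t^2 - 2·t + 3. En substituant t = 1: v(1) = 13.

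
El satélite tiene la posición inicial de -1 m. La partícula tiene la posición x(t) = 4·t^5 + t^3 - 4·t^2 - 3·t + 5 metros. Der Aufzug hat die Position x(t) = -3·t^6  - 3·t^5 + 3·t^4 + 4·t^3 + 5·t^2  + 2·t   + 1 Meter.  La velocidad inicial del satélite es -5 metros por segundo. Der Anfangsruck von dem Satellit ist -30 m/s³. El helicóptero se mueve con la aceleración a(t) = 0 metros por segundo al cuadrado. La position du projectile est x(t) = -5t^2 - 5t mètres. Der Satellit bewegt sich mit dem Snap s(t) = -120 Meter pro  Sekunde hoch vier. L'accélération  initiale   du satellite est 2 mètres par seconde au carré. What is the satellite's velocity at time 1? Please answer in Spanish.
Partiendo del snap s(t) = -120, tomamos 3 integrales. La antiderivada del snap, con j(0) = -30, da la sacudida: j(t) = -120·t - 30. Integrando la sacudida y usando la condición inicial a(0) = 2, obtenemos a(t) = -60·t^2 - 30·t + 2. La integral de la aceleración es la velocidad. Usando v(0) = -5, obtenemos v(t) = -20·t^3 - 15·t^2 + 2·t - 5. De la ecuación de la velocidad v(t) = -20·t^3 - 15·t^2 + 2·t - 5, sustituimos t = 1 para obtener v = -38.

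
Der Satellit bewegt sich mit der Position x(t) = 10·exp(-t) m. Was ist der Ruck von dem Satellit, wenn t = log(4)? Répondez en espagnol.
Partiendo de la posición x(t) = 10·exp(-t), tomamos 3 derivadas. La derivada de la posición da la velocidad: v(t) = -10·exp(-t). La derivada de la velocidad da la aceleración: a(t) = 10·exp(-t). Tomando d/dt de a(t), encontramos j(t) = -10·exp(-t). Tenemos la sacudida j(t) = -10·exp(-t). Sustituyendo t = log(4): j(log(4)) = -5/2.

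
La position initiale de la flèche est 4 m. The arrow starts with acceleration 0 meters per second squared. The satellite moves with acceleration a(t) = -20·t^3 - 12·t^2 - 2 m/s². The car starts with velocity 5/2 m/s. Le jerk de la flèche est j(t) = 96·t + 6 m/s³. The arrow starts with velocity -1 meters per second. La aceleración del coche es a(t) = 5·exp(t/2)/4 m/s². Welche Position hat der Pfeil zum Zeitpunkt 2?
Wir müssen unsere Gleichung für den Ruck j(t) = 96·t + 6 3-mal integrieren. Das Integral von dem Ruck, mit a(0) = 0, ergibt die Beschleunigung: a(t) = 6·t·(8·t + 1). Durch Integration von der Beschleunigung und Verwendung der Anfangsbedingung v(0) = -1, erhalten wir v(t) = 16·t^3 + 3·t^2 - 1. Die Stammfunktion von der Geschwindigkeit ist die Position. Mit x(0) = 4 erhalten wir x(t) = 4·t^4 + t^3 - t + 4. Mit x(t) = 4·t^4 + t^3 - t + 4 und Einsetzen von t = 2, finden wir x = 74.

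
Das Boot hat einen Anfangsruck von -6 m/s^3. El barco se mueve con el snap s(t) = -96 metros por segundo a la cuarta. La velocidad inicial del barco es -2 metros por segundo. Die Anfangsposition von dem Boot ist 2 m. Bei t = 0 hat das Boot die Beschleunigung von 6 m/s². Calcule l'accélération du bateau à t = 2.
Nous devons trouver l'intégrale de notre équation du snap s(t) = -96 2 fois. La primitive du snap, avec j(0) = -6, donne le jerk: j(t) = -96·t - 6. La primitive du jerk est l'accélération. En utilisant a(0) = 6, nous obtenons a(t) = -48·t^2 - 6·t + 6. Nous avons l'accélération a(t) = -48·t^2 - 6·t + 6. En substituant t = 2: a(2) = -198.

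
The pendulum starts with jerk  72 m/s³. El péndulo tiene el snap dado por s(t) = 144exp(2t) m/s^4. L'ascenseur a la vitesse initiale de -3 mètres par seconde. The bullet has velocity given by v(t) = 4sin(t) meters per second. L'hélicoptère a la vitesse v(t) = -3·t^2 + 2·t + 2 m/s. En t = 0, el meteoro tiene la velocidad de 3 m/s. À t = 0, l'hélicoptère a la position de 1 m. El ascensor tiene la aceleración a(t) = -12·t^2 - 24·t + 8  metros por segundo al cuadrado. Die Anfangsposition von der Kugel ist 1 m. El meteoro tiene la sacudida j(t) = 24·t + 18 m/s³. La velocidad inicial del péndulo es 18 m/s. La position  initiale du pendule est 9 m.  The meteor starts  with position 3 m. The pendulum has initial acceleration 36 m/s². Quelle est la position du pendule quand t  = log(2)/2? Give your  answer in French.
Pour résoudre ceci, nous devons prendre 4 intégrales de notre équation du snap s(t) = 144·exp(2·t). En intégrant le snap et en utilisant la condition initiale j(0) = 72, nous obtenons j(t) = 72·exp(2·t). La primitive du jerk est l'accélération. En utilisant a(0) = 36, nous obtenons a(t) = 36·exp(2·t). L'intégrale de l'accélération est la vitesse. En utilisant v(0) = 18, nous obtenons v(t) = 18·exp(2·t). En intégrant la vitesse et en utilisant la condition initiale x(0) = 9, nous obtenons x(t) = 9·exp(2·t). En utilisant x(t) = 9·exp(2·t) et en substituant t = log(2)/2, nous trouvons x = 18.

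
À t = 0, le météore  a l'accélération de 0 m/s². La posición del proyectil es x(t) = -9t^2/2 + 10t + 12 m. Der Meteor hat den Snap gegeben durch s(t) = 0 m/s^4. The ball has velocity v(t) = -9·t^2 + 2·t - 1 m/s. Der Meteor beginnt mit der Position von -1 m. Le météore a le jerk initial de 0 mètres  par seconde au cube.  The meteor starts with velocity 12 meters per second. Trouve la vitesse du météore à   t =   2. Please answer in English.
To solve this, we need to take 3 antiderivatives of our snap equation s(t) = 0. Finding the integral of s(t) and using j(0) = 0: j(t) = 0. Integrating jerk and using the initial condition a(0) = 0, we get a(t) = 0. Finding the antiderivative of a(t) and using v(0) = 12: v(t) = 12. We have velocity v(t) = 12. Substituting t = 2: v(2) = 12.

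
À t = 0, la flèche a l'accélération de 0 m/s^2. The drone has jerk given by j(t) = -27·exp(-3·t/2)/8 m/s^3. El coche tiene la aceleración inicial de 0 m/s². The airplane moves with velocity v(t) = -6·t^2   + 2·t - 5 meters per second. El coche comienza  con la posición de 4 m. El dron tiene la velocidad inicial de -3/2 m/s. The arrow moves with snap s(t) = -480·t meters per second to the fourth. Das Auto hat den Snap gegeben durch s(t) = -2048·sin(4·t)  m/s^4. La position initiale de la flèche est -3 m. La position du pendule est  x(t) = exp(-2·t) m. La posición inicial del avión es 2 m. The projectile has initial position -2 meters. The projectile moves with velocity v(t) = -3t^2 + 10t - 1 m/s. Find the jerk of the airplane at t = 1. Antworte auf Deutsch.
Wir müssen unsere Gleichung für die Geschwindigkeit v(t) = -6·t^2 + 2·t - 5 2-mal ableiten. Durch Ableiten von der Geschwindigkeit erhalten wir die Beschleunigung: a(t) = 2 - 12·t. Durch Ableiten von der Beschleunigung erhalten wir den Ruck: j(t) = -12. Mit j(t) = -12 und Einsetzen von t = 1, finden wir j = -12.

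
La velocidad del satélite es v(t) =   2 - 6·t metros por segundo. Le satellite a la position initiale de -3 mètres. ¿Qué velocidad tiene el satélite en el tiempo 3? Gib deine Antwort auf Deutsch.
Mit v(t) = 2 - 6·t und Einsetzen von t = 3, finden wir v = -16.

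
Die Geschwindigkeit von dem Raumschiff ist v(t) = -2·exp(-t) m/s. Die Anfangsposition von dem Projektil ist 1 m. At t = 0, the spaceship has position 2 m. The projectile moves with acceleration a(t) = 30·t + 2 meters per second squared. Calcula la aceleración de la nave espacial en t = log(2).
Para resolver esto, necesitamos tomar 1 derivada de nuestra ecuación de la velocidad v(t) = -2·exp(-t). Tomando d/dt de v(t), encontramos a(t) = 2·exp(-t). Usando a(t) = 2·exp(-t) y sustituyendo t = log(2), encontramos a = 1.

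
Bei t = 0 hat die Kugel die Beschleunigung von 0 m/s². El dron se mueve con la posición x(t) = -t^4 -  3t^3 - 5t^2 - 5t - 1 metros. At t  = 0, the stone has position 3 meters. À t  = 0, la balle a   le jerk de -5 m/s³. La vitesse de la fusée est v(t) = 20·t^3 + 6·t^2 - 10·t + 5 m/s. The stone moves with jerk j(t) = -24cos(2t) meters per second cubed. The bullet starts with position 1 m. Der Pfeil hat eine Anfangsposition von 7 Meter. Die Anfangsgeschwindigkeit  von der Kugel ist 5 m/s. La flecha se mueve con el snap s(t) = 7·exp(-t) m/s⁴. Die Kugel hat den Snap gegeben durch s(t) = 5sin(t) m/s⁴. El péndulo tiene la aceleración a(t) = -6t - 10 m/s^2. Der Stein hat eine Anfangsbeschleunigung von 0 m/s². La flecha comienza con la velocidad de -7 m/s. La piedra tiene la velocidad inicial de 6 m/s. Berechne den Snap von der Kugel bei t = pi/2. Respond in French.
Nous avons le snap s(t) = 5·sin(t). En substituant t = pi/2: s(pi/2) = 5.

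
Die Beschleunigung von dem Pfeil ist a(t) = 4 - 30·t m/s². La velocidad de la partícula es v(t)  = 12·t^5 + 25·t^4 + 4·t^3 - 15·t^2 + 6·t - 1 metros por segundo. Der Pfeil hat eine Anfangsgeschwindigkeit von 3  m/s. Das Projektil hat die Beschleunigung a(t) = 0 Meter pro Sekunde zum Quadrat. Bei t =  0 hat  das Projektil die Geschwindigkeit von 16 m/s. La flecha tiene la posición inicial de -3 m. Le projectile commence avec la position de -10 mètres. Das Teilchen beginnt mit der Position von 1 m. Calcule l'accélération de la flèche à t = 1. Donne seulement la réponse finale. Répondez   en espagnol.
La respuesta es -26.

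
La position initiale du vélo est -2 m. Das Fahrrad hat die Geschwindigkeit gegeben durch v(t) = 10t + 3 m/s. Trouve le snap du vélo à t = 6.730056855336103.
Nous devons dériver notre équation de la vitesse v(t) = 10·t + 3 3 fois. La dérivée de la vitesse donne l'accélération: a(t) = 10. La dérivée de l'accélération donne le jerk: j(t) = 0. La dérivée du jerk donne le snap: s(t) = 0. Nous avons le snap s(t) = 0. En substituant t = 6.730056855336103: s(6.730056855336103) = 0.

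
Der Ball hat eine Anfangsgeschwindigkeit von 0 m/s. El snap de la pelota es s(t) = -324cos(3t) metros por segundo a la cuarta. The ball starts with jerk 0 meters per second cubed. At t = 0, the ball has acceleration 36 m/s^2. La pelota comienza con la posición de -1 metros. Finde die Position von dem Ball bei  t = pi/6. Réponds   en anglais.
We need to integrate our snap equation s(t) = -324·cos(3·t) 4 times. The antiderivative of snap, with j(0) = 0, gives jerk: j(t) = -108·sin(3·t). Integrating jerk and using the initial condition a(0) = 36, we get a(t) = 36·cos(3·t). The integral of acceleration, with v(0) = 0, gives velocity: v(t) = 12·sin(3·t). The integral of velocity, with x(0) = -1, gives position: x(t) = 3 - 4·cos(3·t). We have position x(t) = 3 - 4·cos(3·t). Substituting t = pi/6: x(pi/6) = 3.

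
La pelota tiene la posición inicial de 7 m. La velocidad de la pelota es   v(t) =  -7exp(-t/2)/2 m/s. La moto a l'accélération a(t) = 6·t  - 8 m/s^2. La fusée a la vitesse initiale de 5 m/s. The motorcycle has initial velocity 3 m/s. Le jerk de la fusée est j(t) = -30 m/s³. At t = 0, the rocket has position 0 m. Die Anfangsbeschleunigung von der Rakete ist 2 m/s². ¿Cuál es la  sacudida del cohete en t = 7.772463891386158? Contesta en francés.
En utilisant j(t) = -30 et en substituant t = 7.772463891386158, nous trouvons j = -30.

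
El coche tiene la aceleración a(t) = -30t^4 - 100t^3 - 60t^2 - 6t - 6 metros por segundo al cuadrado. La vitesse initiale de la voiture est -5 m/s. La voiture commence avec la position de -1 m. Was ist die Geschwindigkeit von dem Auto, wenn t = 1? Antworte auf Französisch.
Nous devons trouver la primitive de notre équation de l'accélération a(t) = -30·t^4 - 100·t^3 - 60·t^2 - 6·t - 6 1 fois. En intégrant l'accélération et en utilisant la condition initiale v(0) = -5, nous obtenons v(t) = -6·t^5 - 25·t^4 - 20·t^3 - 3·t^2 - 6·t - 5. En utilisant v(t) = -6·t^5 - 25·t^4 - 20·t^3 - 3·t^2 - 6·t - 5 et en substituant t = 1, nous trouvons v = -65.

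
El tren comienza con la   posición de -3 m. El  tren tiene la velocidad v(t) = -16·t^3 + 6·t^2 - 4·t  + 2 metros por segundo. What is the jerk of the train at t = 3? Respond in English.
To solve this, we need to take 2 derivatives of our velocity equation v(t) = -16·t^3 + 6·t^2 - 4·t + 2. Taking d/dt of v(t), we find a(t) = -48·t^2 + 12·t - 4. Taking d/dt of a(t), we find j(t) = 12 - 96·t. We have jerk j(t) = 12 - 96·t. Substituting t = 3: j(3) = -276.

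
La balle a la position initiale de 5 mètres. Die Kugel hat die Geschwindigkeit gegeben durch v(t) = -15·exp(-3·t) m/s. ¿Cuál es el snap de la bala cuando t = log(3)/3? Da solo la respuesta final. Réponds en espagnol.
El snap en t = log(3)/3 es s = 135.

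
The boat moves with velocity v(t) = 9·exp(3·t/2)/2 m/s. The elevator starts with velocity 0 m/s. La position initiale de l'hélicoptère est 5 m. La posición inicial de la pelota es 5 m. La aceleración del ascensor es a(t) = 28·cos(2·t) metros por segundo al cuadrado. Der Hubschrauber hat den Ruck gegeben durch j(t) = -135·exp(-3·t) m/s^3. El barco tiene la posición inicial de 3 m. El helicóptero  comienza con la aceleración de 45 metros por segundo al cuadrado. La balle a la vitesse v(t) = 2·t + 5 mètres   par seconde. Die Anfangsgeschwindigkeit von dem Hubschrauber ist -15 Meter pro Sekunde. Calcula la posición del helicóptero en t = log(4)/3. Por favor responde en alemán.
Wir müssen die Stammfunktion unserer Gleichung für den Ruck j(t) = -135·exp(-3·t) 3-mal finden. Durch Integration von dem Ruck und Verwendung der Anfangsbedingung a(0) = 45, erhalten wir a(t) = 45·exp(-3·t). Das Integral von der Beschleunigung, mit v(0) = -15, ergibt die Geschwindigkeit: v(t) = -15·exp(-3·t). Durch Integration von der Geschwindigkeit und Verwendung der Anfangsbedingung x(0) = 5, erhalten wir x(t) = 5·exp(-3·t). Wir haben die Position x(t) = 5·exp(-3·t). Durch Einsetzen von t = log(4)/3: x(log(4)/3) = 5/4.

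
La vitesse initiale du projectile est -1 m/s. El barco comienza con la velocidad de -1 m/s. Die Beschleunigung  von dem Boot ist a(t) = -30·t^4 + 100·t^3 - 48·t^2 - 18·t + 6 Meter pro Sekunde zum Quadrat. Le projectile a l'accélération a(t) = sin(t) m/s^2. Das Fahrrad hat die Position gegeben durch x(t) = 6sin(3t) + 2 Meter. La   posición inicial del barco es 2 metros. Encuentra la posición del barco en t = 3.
Necesitamos integrar nuestra ecuación de la aceleración a(t) = -30·t^4 + 100·t^3 - 48·t^2 - 18·t + 6 2 veces. Tomando ∫a(t)dt y aplicando v(0) = -1, encontramos v(t) = -6·t^5 + 25·t^4 - 16·t^3 - 9·t^2 + 6·t - 1. La integral de la velocidad es la posición. Usando x(0) = 2, obtenemos x(t) = -t^6 + 5·t^5 - 4·t^4 - 3·t^3 + 3·t^2 - t + 2. Usando x(t) = -t^6 + 5·t^5 - 4·t^4 - 3·t^3 + 3·t^2 - t + 2 y sustituyendo t = 3, encontramos x = 107.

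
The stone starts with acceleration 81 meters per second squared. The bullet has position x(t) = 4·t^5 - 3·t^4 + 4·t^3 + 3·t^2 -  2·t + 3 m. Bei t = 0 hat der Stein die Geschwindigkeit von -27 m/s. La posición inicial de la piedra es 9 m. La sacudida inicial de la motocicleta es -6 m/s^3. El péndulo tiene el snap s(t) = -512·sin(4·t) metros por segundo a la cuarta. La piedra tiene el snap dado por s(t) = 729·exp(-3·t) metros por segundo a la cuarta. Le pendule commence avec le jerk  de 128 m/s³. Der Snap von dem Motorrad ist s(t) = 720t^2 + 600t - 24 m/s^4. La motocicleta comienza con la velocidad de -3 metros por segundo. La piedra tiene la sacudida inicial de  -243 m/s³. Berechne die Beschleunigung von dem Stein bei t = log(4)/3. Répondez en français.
Nous devons trouver la primitive de notre équation du snap s(t) = 729·exp(-3·t) 2 fois. En prenant ∫s(t)dt et en appliquant j(0) = -243, nous trouvons j(t) = -243·exp(-3·t). En intégrant le jerk et en utilisant la condition initiale a(0) = 81, nous obtenons a(t) = 81·exp(-3·t). En utilisant a(t) = 81·exp(-3·t) et en substituant t = log(4)/3, nous trouvons a = 81/4.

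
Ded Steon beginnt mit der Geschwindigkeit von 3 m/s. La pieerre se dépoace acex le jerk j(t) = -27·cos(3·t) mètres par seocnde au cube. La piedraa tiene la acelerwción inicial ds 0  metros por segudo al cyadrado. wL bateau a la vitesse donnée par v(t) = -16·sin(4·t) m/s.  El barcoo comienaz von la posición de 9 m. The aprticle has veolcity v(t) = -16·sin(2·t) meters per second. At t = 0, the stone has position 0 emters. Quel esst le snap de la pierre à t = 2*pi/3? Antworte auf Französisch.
En partant du jerk j(t) = -27·cos(3·t), nous prenons 1 dérivée. La dérivée du jerk donne le snap: s(t) = 81·sin(3·t). Nous avons le snap s(t) = 81·sin(3·t). En substituant t = 2*pi/3: s(2*pi/3) = 0.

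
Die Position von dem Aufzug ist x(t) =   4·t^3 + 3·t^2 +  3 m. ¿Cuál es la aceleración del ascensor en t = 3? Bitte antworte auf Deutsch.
Um dies zu lösen, müssen wir 2 Ableitungen unserer Gleichung für die Position x(t) = 4·t^3 + 3·t^2 + 3 nehmen. Mit d/dt von x(t) finden wir v(t) = 12·t^2 + 6·t. Die Ableitung von der Geschwindigkeit ergibt die Beschleunigung: a(t) = 24·t + 6. Wir haben die Beschleunigung a(t) = 24·t + 6. Durch Einsetzen von t = 3: a(3) = 78.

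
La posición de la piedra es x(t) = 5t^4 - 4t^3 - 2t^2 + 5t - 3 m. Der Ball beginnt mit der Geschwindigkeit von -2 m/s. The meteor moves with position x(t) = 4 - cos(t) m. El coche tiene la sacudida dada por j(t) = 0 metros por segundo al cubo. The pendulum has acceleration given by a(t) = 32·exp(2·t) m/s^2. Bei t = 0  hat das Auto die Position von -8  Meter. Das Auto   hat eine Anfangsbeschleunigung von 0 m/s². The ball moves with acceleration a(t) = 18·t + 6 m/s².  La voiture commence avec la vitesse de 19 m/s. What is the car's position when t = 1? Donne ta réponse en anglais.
We must find the integral of our jerk equation j(t) = 0 3 times. Integrating jerk and using the initial condition a(0) = 0, we get a(t) = 0. The antiderivative of acceleration, with v(0) = 19, gives velocity: v(t) = 19. Taking ∫v(t)dt and applying x(0) = -8, we find x(t) = 19·t - 8. Using x(t) = 19·t - 8 and substituting t = 1, we find x = 11.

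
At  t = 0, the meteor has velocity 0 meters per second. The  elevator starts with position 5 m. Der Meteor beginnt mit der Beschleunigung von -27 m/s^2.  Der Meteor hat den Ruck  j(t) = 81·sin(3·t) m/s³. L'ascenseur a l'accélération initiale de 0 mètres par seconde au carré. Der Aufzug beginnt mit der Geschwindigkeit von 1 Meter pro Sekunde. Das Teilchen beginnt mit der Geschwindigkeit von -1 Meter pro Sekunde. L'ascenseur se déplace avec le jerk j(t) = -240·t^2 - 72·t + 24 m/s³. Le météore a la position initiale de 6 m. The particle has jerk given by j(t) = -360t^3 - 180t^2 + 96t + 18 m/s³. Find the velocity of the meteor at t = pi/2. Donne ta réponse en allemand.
Um dies zu lösen, müssen wir 2 Stammfunktionen unserer Gleichung für den Ruck j(t) = 81·sin(3·t) finden. Durch Integration von dem Ruck und Verwendung der Anfangsbedingung a(0) = -27, erhalten wir a(t) = -27·cos(3·t). Mit ∫a(t)dt und Anwendung von v(0) = 0, finden wir v(t) = -9·sin(3·t). Wir haben die Geschwindigkeit v(t) = -9·sin(3·t). Durch Einsetzen von t = pi/2: v(pi/2) = 9.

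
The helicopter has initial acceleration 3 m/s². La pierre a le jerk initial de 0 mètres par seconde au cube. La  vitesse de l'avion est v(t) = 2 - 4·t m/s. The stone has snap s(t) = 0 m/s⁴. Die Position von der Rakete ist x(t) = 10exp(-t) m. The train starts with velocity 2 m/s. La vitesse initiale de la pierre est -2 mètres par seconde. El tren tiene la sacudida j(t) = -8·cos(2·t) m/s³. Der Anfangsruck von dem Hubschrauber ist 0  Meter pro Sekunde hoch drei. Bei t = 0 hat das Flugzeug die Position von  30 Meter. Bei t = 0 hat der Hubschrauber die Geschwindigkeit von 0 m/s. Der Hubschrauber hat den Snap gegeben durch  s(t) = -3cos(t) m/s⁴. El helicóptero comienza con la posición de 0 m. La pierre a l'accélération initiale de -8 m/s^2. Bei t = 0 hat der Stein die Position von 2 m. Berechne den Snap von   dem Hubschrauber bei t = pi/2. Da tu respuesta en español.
Usando s(t) = -3·cos(t) y sustituyendo t = pi/2, encontramos s = 0.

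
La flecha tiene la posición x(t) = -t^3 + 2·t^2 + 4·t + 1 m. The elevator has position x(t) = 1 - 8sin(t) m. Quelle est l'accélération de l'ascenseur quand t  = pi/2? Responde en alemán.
Wir müssen unsere Gleichung für die Position x(t) = 1 - 8·sin(t) 2-mal ableiten. Die Ableitung von der Position ergibt die Geschwindigkeit: v(t) = -8·cos(t). Mit d/dt von v(t) finden wir a(t) = 8·sin(t). Wir haben die Beschleunigung a(t) = 8·sin(t). Durch Einsetzen von t = pi/2: a(pi/2) = 8.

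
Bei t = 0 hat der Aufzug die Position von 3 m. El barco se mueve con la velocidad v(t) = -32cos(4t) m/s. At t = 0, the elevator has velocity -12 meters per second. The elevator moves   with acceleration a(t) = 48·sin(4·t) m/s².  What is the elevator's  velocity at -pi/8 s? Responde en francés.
En partant de l'accélération a(t) = 48·sin(4·t), nous prenons 1 primitive. L'intégrale de l'accélération, avec v(0) = -12, donne la vitesse: v(t) = -12·cos(4·t). De l'équation de la vitesse v(t) = -12·cos(4·t), nous substituons t = -pi/8 pour obtenir v = 0.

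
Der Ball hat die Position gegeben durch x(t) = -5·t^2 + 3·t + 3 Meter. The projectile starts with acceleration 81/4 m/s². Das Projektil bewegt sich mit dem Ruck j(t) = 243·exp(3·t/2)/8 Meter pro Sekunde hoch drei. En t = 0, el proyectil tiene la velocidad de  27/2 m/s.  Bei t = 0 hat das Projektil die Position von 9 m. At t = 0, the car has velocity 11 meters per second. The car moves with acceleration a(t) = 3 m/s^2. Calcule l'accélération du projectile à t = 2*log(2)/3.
Pour résoudre ceci, nous devons prendre 1 primitive de notre équation du jerk j(t) = 243·exp(3·t/2)/8. L'intégrale du jerk est l'accélération. En utilisant a(0) = 81/4, nous obtenons a(t) = 81·exp(3·t/2)/4. En utilisant a(t) = 81·exp(3·t/2)/4 et en substituant t = 2*log(2)/3, nous trouvons a = 81/2.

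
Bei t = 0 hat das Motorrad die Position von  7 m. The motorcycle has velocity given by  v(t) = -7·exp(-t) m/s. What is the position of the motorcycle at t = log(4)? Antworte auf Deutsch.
Um dies zu lösen, müssen wir 1 Stammfunktion unserer Gleichung für die Geschwindigkeit v(t) = -7·exp(-t) finden. Durch Integration von der Geschwindigkeit und Verwendung der Anfangsbedingung x(0) = 7, erhalten wir x(t) = 7·exp(-t). Aus der Gleichung für die Position x(t) = 7·exp(-t), setzen wir t = log(4) ein und erhalten x = 7/4.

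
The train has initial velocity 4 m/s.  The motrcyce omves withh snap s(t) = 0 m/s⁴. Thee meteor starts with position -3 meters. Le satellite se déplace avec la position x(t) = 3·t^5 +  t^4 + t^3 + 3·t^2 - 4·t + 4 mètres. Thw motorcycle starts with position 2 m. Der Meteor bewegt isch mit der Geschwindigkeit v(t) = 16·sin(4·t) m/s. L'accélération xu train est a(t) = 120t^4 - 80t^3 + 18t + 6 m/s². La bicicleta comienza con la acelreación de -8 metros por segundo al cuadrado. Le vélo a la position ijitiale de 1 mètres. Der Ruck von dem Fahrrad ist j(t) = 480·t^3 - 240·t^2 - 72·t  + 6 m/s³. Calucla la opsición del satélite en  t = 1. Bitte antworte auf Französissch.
Nous avons la position x(t) = 3·t^5 + t^4 + t^3 + 3·t^2 - 4·t + 4. En substituant t = 1: x(1) = 8.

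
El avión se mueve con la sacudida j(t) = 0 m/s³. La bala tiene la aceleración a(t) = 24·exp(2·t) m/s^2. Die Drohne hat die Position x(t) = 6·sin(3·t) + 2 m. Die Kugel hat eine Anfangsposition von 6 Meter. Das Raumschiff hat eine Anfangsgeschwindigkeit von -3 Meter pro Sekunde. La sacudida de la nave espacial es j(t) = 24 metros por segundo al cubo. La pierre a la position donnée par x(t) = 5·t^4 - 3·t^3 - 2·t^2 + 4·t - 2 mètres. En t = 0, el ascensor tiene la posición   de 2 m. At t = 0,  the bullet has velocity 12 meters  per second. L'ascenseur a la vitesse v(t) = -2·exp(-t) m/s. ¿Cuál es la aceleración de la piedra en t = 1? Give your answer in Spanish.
Para resolver esto, necesitamos tomar 2 derivadas de nuestra ecuación de la posición x(t) = 5·t^4 - 3·t^3 - 2·t^2 + 4·t - 2. Derivando la posición, obtenemos la velocidad: v(t) = 20·t^3 - 9·t^2 - 4·t + 4. Derivando la velocidad, obtenemos la aceleración: a(t) = 60·t^2 - 18·t - 4. Tenemos la aceleración a(t) = 60·t^2 - 18·t - 4. Sustituyendo t = 1: a(1) = 38.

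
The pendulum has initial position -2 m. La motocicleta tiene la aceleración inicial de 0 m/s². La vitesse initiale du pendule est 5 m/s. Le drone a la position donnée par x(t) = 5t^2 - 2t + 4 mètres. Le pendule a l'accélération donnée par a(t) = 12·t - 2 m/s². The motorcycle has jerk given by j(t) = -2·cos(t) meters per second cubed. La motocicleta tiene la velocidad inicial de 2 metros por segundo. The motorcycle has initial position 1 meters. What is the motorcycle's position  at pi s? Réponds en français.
Nous devons intégrer notre équation du jerk j(t) = -2·cos(t) 3 fois. En prenant ∫j(t)dt et en appliquant a(0) = 0, nous trouvons a(t) = -2·sin(t). L'intégrale de l'accélération est la vitesse. En utilisant v(0) = 2, nous obtenons v(t) = 2·cos(t). La primitive de la vitesse, avec x(0) = 1, donne la position: x(t) = 2·sin(t) + 1. De l'équation de la position x(t) = 2·sin(t) + 1, nous substituons t = pi pour obtenir x = 1.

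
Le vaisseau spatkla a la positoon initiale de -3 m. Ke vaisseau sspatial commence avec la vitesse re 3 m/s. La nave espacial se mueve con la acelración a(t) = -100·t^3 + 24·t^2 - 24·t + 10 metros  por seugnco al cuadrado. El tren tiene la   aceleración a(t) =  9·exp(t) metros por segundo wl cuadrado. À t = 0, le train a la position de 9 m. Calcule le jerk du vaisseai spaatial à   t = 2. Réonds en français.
Nous devons dériver notre équation de l'accélération a(t) = -100·t^3 + 24·t^2 - 24·t + 10 1 fois. En prenant d/dt de a(t), nous trouvons j(t) = -300·t^2 + 48·t - 24. En utilisant j(t) = -300·t^2 + 48·t - 24 et en substituant t = 2, nous trouvons j = -1128.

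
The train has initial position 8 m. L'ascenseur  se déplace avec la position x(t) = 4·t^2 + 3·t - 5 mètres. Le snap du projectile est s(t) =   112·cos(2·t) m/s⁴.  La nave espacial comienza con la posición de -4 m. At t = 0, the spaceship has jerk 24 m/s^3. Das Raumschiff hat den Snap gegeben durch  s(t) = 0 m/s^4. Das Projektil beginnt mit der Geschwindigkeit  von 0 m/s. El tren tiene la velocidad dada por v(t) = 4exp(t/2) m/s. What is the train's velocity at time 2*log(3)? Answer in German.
Mit v(t) = 4·exp(t/2) und Einsetzen von t = 2*log(3), finden wir v = 12.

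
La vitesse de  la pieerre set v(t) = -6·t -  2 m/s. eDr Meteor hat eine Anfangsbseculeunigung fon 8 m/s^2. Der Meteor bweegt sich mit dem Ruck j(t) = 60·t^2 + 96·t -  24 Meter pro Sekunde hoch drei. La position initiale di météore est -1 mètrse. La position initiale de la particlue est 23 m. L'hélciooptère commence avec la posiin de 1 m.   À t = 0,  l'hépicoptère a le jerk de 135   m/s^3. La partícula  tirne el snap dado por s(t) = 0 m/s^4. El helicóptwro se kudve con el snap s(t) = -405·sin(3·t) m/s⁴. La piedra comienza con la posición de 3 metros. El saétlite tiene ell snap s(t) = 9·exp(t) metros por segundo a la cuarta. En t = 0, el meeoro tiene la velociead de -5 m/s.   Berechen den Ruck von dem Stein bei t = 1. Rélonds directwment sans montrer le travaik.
Bei t = 1, j = 0.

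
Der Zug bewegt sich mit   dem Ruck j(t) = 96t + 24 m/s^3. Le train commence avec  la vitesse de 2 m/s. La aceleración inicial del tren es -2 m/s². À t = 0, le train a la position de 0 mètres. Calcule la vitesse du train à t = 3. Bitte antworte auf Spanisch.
Necesitamos integrar nuestra ecuación de la sacudida j(t) = 96·t + 24 2 veces. Integrando la sacudida y usando la condición inicial a(0) = -2, obtenemos a(t) = 48·t^2 + 24·t - 2. La integral de la aceleración es la velocidad. Usando v(0) = 2, obtenemos v(t) = 16·t^3 + 12·t^2 - 2·t + 2. De la ecuación de la velocidad v(t) = 16·t^3 + 12·t^2 - 2·t + 2, sustituimos t = 3 para obtener v = 536.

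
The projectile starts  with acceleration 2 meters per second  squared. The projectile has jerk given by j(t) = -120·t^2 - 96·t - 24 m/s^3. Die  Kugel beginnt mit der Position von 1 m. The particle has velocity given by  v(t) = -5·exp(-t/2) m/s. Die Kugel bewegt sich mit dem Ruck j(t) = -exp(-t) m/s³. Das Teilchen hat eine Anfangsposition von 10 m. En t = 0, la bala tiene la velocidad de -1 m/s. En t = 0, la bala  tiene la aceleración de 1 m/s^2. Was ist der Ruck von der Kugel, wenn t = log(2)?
Wir haben den Ruck j(t) = -exp(-t). Durch Einsetzen von t = log(2): j(log(2)) = -1/2.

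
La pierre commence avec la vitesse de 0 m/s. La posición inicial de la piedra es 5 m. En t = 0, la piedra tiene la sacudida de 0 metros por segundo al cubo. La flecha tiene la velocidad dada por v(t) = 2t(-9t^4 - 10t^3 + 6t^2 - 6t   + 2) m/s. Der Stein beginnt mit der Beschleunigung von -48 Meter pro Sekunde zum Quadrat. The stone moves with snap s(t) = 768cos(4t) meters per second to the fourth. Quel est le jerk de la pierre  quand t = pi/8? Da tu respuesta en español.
Para resolver esto, necesitamos tomar 1 antiderivada de nuestra ecuación del snap s(t) = 768·cos(4·t). La antiderivada del snap es la sacudida. Usando j(0) = 0, obtenemos j(t) = 192·sin(4·t). De la ecuación de la sacudida j(t) = 192·sin(4·t), sustituimos t = pi/8 para obtener j = 192.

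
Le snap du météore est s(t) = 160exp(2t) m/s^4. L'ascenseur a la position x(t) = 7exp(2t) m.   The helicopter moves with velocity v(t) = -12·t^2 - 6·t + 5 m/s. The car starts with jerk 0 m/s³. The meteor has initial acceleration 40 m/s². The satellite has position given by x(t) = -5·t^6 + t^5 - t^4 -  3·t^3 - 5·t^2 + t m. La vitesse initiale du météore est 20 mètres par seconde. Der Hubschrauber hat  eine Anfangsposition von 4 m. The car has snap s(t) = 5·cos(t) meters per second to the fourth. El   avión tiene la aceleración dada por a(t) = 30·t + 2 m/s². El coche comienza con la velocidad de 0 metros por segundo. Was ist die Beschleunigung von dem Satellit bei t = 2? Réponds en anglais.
To solve this, we need to take 2 derivatives of our position equation x(t) = -5·t^6 + t^5 - t^4 - 3·t^3 - 5·t^2 + t. The derivative of position gives velocity: v(t) = -30·t^5 + 5·t^4 - 4·t^3 - 9·t^2 - 10·t + 1. The derivative of velocity gives acceleration: a(t) = -150·t^4 + 20·t^3 - 12·t^2 - 18·t - 10. Using a(t) = -150·t^4 + 20·t^3 - 12·t^2 - 18·t - 10 and substituting t = 2, we find a = -2334.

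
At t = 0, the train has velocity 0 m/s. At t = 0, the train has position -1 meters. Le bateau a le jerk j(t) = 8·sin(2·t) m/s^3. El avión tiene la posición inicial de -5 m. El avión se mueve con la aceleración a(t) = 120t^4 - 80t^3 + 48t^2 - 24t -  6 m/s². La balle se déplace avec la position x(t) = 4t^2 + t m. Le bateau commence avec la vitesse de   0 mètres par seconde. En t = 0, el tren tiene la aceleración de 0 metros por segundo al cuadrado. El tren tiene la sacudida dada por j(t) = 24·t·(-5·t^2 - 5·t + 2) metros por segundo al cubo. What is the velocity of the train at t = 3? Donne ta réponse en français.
Nous devons intégrer notre équation du jerk j(t) = 24·t·(-5·t^2 - 5·t + 2) 2 fois. En prenant ∫j(t)dt et en appliquant a(0) = 0, nous trouvons a(t) = t^2·(-30·t^2 - 40·t + 24). La primitive de l'accélération est la vitesse. En utilisant v(0) = 0, nous obtenons v(t) = t^3·(-6·t^2 - 10·t + 8). Nous avons la vitesse v(t) = t^3·(-6·t^2 - 10·t + 8). En substituant t = 3: v(3) = -2052.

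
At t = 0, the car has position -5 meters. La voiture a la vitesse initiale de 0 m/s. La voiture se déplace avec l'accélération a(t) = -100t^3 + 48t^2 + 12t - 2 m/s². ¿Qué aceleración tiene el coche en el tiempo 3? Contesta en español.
De la ecuación de la aceleración a(t) = -100·t^3 + 48·t^2 + 12·t - 2, sustituimos t = 3 para obtener a = -2234.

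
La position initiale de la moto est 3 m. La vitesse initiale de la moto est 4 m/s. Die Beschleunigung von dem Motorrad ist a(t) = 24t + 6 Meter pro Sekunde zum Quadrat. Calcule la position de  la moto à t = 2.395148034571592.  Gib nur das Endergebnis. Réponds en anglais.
The answer is 84.7521041506931.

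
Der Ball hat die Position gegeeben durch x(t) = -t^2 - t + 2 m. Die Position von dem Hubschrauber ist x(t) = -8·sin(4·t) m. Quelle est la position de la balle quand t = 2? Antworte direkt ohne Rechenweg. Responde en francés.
La position à t = 2 est x = -4.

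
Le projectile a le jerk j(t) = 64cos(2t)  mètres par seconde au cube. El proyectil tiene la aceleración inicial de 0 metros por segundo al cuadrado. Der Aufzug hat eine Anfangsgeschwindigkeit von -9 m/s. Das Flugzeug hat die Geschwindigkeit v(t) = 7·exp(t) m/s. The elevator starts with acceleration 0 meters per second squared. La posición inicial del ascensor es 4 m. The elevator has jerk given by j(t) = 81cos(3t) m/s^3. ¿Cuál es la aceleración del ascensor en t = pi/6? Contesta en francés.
Nous devons trouver la primitive de notre équation du jerk j(t) = 81·cos(3·t) 1 fois. En prenant ∫j(t)dt et en appliquant a(0) = 0, nous trouvons a(t) = 27·sin(3·t). En utilisant a(t) = 27·sin(3·t) et en substituant t = pi/6, nous trouvons a = 27.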